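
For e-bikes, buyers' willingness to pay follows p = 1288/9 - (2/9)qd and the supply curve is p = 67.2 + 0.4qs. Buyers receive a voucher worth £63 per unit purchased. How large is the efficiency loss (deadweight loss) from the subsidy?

Deadweight loss = £3189.375

Pre-subsidy: 1288/9 - (2/9)q = 67.2 + 0.4q gives q* = 122 and p* = 116.
With the rebate, buyers effectively pay pb = ps − 63, where ps is the price sellers receive.
On the curves, pb = 1288/9 - (2/9)q and ps = 67.2 + 0.4q; the wedge ps − pb = 63 gives 67.2 + 0.4q − (1288/9 - (2/9)q) = 63, so q' = 223.25.
Then pb = 1288/9 − (2/9)·223.25 = 93.5 and ps = 67.2 + 0.4·223.25 = 156.5.
The subsidy expands output by 223.25 − 122 = 101.25 past the efficient level; on those units the gap between marginal cost and willingness to pay runs from 0 up to 63.
DWL = ½ × 63 × 101.25 = 3189.375.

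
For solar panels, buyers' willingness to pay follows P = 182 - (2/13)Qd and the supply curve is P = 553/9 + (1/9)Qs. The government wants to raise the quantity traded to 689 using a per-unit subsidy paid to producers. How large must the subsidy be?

At Q = 689, from the demand curve buyers pay Pb = 182 − (2/13)·689 = 76; from the supply curve sellers need Ps = 553/9 + (1/9)·689 = 138.
The subsidy must fill the gap: s = Ps − Pb = 138 − 76 = 62.

Required subsidy s = 62 per unit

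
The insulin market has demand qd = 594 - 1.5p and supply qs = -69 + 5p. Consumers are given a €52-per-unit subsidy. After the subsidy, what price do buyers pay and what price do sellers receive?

Buyers pay €62; sellers receive €114

Pre-subsidy: 594 - 1.5p = -69 + 5p gives p* = 102, q* = 441.
With the rebate, buyers effectively pay pb = ps − 52, where ps is the price sellers receive.
Demand in terms of ps becomes qd = 594 − 1.5(ps − 52) = 672 - 1.5ps. Setting this equal to supply: 672 - 1.5ps = -69 + 5ps, so ps = 114.
Buyers pay pb = 114 − 52 = 62; q' = -69 + 5·114 = 501.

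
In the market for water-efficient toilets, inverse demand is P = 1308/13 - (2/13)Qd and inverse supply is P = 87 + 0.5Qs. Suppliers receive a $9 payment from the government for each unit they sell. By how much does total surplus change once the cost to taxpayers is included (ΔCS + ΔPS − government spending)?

Net change in total surplus = -1053/17

Pre-subsidy: 1308/13 - (2/13)Q = 87 + 0.5Q gives Q* = 354/17 and P* = 1656/17.
With the subsidy, sellers receive Ps = Pb + 9 for each unit, where Pb is the price buyers pay.
On the curves, Pb = 1308/13 - (2/13)Q and Ps = 87 + 0.5Q; the wedge Ps − Pb = 9 gives 87 + 0.5Q − (1308/13 - (2/13)Q) = 9, so Q' = 588/17.
Then Pb = 1308/13 − (2/13)·(588/17) = 1620/17 and Ps = 87 + 0.5·(588/17) = 1773/17.
ΔCS = ½(354/17 + 588/17)(1656/17 − 1620/17) = 16956/289; ΔPS = ½(354/17 + 588/17)(1773/17 − 1656/17) = 55107/289.
Government spending = 9 × 588/17 = 5292/17.
Net change = 16956/289 + 55107/289 − 5292/17 = -1053/17. The loss equals the DWL triangle ½·9·234/17.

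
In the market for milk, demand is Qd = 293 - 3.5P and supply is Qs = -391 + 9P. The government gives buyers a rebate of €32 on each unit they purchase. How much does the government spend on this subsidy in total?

Government cost = €5827.84

Pre-subsidy: 293 - 3.5P = -391 + 9P gives P* = 54.72, Q* = 101.48.
With the rebate, buyers effectively pay Pb = Ps − 32, where Ps is the price sellers receive.
Demand in terms of Ps becomes Qd = 293 − 3.5(Ps − 32) = 405 - 3.5Ps. Setting this equal to supply: 405 - 3.5Ps = -391 + 9Ps, so Ps = 63.68.
Buyers pay Pb = 63.68 − 32 = 31.68; Q' = -391 + 9·63.68 = 182.12.
Government outlay = subsidy × quantity = 32 × 182.12 = 5827.84.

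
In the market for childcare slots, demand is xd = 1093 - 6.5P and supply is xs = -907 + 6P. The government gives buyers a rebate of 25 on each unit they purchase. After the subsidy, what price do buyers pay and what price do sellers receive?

Buyers pay 148; sellers receive 173

Pre-subsidy: 1093 - 6.5P = -907 + 6P gives P* = 160, x* = 53.
With the rebate, buyers effectively pay Pb = Ps − 25, where Ps is the price sellers receive.
Demand in terms of Ps becomes xd = 1093 − 6.5(Ps − 25) = 1255.5 - 6.5Ps. Setting this equal to supply: 1255.5 - 6.5Ps = -907 + 6Ps, so Ps = 173.
Buyers pay Pb = 173 − 25 = 148; x' = -907 + 6·173 = 131.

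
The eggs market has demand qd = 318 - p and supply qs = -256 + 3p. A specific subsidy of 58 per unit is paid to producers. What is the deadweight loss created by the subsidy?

Deadweight loss = 1261.5

Pre-subsidy: 318 - p = -256 + 3p gives p* = 143.5, q* = 174.5.
With the subsidy, sellers receive ps = pb + 58 for each unit, where pb is the price buyers pay.
Supply in terms of pb becomes qs = -256 + 3(pb + 58) = -82 + 3pb. Setting this equal to demand: 318 - pb = -82 + 3pb, so pb = 100.
Sellers receive ps = 100 + 58 = 158; q' = 318 − 1·100 = 218.
The subsidy expands output by 218 − 174.5 = 43.5 past the efficient level; on those units the gap between marginal cost and willingness to pay runs from 0 up to 58.
DWL = ½ × 58 × 43.5 = 1261.5.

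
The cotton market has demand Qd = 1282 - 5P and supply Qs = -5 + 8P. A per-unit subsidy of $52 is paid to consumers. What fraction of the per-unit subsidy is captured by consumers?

Pre-subsidy: 1282 - 5P = -5 + 8P gives P* = 99, Q* = 787.
With the rebate, buyers effectively pay Pb = Ps − 52, where Ps is the price sellers receive.
Demand in terms of Ps becomes Qd = 1282 − 5(Ps − 52) = 1542 - 5Ps. Setting this equal to supply: 1542 - 5Ps = -5 + 8Ps, so Ps = 119.
Buyers pay Pb = 119 − 52 = 67; Q' = -5 + 8·119 = 947.
Buyers' price falls by P* − Pb = 99 − 67 = 32; sellers' price rises by Ps − P* = 119 − 99 = 20.
So consumers capture 32/52 = 8/13 of each unit of subsidy.

Consumer share = 8/13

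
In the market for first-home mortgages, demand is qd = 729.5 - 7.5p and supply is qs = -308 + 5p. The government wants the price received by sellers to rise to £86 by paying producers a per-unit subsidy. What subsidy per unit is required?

At a seller price of 86, quantity supplied is -308 + 5·86 = 122.
Buyers absorb 122 only when they pay pb with 729.5 − 7.5·pb = 122, i.e. pb = 81.
s = ps − pb = 86 − 81 = 5.

Required subsidy s = £5 per unit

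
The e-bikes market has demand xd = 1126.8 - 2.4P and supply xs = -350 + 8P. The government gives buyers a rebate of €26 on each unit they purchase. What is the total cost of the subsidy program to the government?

Pre-subsidy: 1126.8 - 2.4P = -350 + 8P gives P* = 142, x* = 786.
With the rebate, buyers effectively pay Pb = Ps − 26, where Ps is the price sellers receive.
Demand in terms of Ps becomes xd = 1126.8 − 2.4(Ps − 26) = 1189.2 - 2.4Ps. Setting this equal to supply: 1189.2 - 2.4Ps = -350 + 8Ps, so Ps = 148.
Buyers pay Pb = 148 − 26 = 122; x' = -350 + 8·148 = 834.
Government outlay = subsidy × quantity = 26 × 834 = 21684.

Government cost = €21684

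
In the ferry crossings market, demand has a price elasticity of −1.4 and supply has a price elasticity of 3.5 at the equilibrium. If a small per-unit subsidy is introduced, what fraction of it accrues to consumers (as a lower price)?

For a small subsidy around the equilibrium, the benefit split depends on the relative slopes, which at a point are proportional to the elasticities.
Buyer share = εs/(εs + |εd|) = 3.5/(3.5 + 1.4) = 5/7; seller share = |εd|/(εs + |εd|) = 2/7.

Consumer share = 5/7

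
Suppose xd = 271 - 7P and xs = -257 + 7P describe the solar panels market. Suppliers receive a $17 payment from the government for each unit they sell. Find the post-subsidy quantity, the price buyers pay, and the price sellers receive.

x' = 66.5; buyers pay 409/14; sellers receive 647/14

Pre-subsidy: 271 - 7P = -257 + 7P gives P* = 264/7, x* = 7.
With the subsidy, sellers receive Ps = Pb + 17 for each unit, where Pb is the price buyers pay.
Supply in terms of Pb becomes xs = -257 + 7(Pb + 17) = -138 + 7Pb. Setting this equal to demand: 271 - 7Pb = -138 + 7Pb, so Pb = 409/14.
Sellers receive Ps = 409/14 + 17 = 647/14; x' = 271 − 7·(409/14) = 66.5.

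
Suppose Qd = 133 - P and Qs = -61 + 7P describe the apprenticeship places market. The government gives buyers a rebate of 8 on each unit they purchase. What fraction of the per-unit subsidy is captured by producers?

Pre-subsidy: 133 - P = -61 + 7P gives P* = 24.25, Q* = 108.75.
With the rebate, buyers effectively pay Pb = Ps − 8, where Ps is the price sellers receive.
Demand in terms of Ps becomes Qd = 133 − 1(Ps − 8) = 141 - Ps. Setting this equal to supply: 141 - Ps = -61 + 7Ps, so Ps = 25.25.
Buyers pay Pb = 25.25 − 8 = 17.25; Q' = -61 + 7·25.25 = 115.75.
Buyers' price falls by P* − Pb = 24.25 − 17.25 = 7; sellers' price rises by Ps − P* = 25.25 − 24.25 = 1.
So producers capture 1/8 = 0.125 of each unit of subsidy.

Producer share = 0.125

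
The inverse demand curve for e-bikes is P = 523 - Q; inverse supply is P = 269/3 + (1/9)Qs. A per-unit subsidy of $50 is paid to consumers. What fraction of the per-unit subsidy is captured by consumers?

Consumer share = 0.9

Pre-subsidy: 523 - Q = 269/3 + (1/9)Q gives Q* = 390 and P* = 133.
With the rebate, buyers effectively pay Pb = Ps − 50, where Ps is the price sellers receive.
On the curves, Pb = 523 - Q and Ps = 269/3 + (1/9)Q; the wedge Ps − Pb = 50 gives 269/3 + (1/9)Q − (523 - Q) = 50, so Q' = 435.
Then Pb = 523 − 1·435 = 88 and Ps = 269/3 + (1/9)·435 = 138.
Buyers' price falls by P* − Pb = 133 − 88 = 45; sellers' price rises by Ps − P* = 138 − 133 = 5.
So consumers capture 45/50 = 0.9 of each unit of subsidy.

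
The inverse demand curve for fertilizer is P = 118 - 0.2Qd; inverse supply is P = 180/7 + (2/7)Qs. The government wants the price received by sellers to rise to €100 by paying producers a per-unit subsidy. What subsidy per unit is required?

At a seller price of 100, quantity supplied is -90 + 3.5·100 = 260.
Buyers absorb 260 only when they pay Pb = 118 − 0.2·260 = 66.
s = Ps − Pb = 100 − 66 = 34.

Required subsidy s = €34 per unit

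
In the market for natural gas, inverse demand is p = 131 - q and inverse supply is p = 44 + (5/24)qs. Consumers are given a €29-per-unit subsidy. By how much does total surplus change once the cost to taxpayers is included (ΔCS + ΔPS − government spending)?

Pre-subsidy: 131 - q = 44 + (5/24)q gives q* = 72 and p* = 59.
With the rebate, buyers effectively pay pb = ps − 29, where ps is the price sellers receive.
On the curves, pb = 131 - q and ps = 44 + (5/24)q; the wedge ps − pb = 29 gives 44 + (5/24)q − (131 - q) = 29, so q' = 96.
Then pb = 131 − 1·96 = 35 and ps = 44 + (5/24)·96 = 64.
ΔCS = ½(72 + 96)(59 − 35) = 2016; ΔPS = ½(72 + 96)(64 − 59) = 420.
Government spending = 29 × 96 = 2784.
Net change = 2016 + 420 − 2784 = -348. The loss equals the DWL triangle ½·29·24.

Net change in total surplus = -€348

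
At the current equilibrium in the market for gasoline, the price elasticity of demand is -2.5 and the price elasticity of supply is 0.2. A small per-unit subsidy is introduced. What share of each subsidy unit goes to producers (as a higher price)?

Producer share = 25/27

For a small subsidy around the equilibrium, the benefit split depends on the relative slopes, which at a point are proportional to the elasticities.
Buyer share = εs/(εs + |εd|) = 0.2/(0.2 + 2.5) = 2/27; seller share = |εd|/(εs + |εd|) = 25/27.
So producers capture 25/27 of the subsidy.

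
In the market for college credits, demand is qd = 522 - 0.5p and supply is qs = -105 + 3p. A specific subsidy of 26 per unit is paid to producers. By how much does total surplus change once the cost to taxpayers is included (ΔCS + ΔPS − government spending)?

Pre-subsidy: 522 - 0.5p = -105 + 3p gives p* = 1254/7, q* = 3027/7.
With the subsidy, sellers receive ps = pb + 26 for each unit, where pb is the price buyers pay.
Supply in terms of pb becomes qs = -105 + 3(pb + 26) = -27 + 3pb. Setting this equal to demand: 522 - 0.5pb = -27 + 3pb, so pb = 1098/7.
Sellers receive ps = 1098/7 + 26 = 1280/7; q' = 522 − 0.5·(1098/7) = 3105/7.
ΔCS = ½(3027/7 + 3105/7)(1254/7 − 1098/7) = 68328/7; ΔPS = ½(3027/7 + 3105/7)(1280/7 − 1254/7) = 11388/7.
Government spending = 26 × 3105/7 = 80730/7.
Net change = 68328/7 + 11388/7 − 80730/7 = -1014/7. The loss equals the DWL triangle ½·26·78/7.

Net change in total surplus = -1014/7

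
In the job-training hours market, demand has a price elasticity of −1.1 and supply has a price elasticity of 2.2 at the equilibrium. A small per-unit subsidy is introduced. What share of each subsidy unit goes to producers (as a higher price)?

Producer share = 1/3

For a small subsidy around the equilibrium, the benefit split depends on the relative slopes, which at a point are proportional to the elasticities.
Buyer share = εs/(εs + |εd|) = 2.2/(2.2 + 1.1) = 2/3; seller share = |εd|/(εs + |εd|) = 1/3.
So producers capture 1/3 of the subsidy.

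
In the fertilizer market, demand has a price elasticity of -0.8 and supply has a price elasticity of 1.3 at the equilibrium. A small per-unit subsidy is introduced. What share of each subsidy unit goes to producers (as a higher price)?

For a small subsidy around the equilibrium, the benefit split depends on the relative slopes, which at a point are proportional to the elasticities.
Buyer share = εs/(εs + |εd|) = 1.3/(1.3 + 0.8) = 13/21; seller share = |εd|/(εs + |εd|) = 8/21.
So producers capture 8/21 of the subsidy.

Producer share = 8/21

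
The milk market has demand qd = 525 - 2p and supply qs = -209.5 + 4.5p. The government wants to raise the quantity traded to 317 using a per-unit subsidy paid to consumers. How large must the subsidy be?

At q = 317, invert demand for the buyer price: pb = (525 − 317)/2 = 104; invert supply for the seller price: ps = (317 − (-209.5))/4.5 = 117.
The subsidy must fill the gap: s = ps − pb = 117 − 104 = 13.

Required subsidy s = 13 per unit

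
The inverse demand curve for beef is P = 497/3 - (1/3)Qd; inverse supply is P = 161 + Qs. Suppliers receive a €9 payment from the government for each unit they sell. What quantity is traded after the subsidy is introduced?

Q' = 10.25

Pre-subsidy: 497/3 - (1/3)Q = 161 + Q gives Q* = 3.5 and P* = 164.5.
With the subsidy, sellers receive Ps = Pb + 9 for each unit, where Pb is the price buyers pay.
On the curves, Pb = 497/3 - (1/3)Q and Ps = 161 + Q; the wedge Ps − Pb = 9 gives 161 + Q − (497/3 - (1/3)Q) = 9, so Q' = 10.25.
Then Pb = 497/3 − (1/3)·10.25 = 162.25 and Ps = 161 + 1·10.25 = 171.25.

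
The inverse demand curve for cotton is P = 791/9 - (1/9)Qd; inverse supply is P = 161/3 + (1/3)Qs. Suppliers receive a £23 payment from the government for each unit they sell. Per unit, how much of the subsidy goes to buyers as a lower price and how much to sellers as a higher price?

Buyers gain £5.75 per unit; sellers gain £17.25 per unit

Pre-subsidy: 791/9 - (1/9)Q = 161/3 + (1/3)Q gives Q* = 77 and P* = 238/3.
With the subsidy, sellers receive Ps = Pb + 23 for each unit, where Pb is the price buyers pay.
On the curves, Pb = 791/9 - (1/9)Q and Ps = 161/3 + (1/3)Q; the wedge Ps − Pb = 23 gives 161/3 + (1/3)Q − (791/9 - (1/9)Q) = 23, so Q' = 128.75.
Then Pb = 791/9 − (1/9)·128.75 = 883/12 and Ps = 161/3 + (1/3)·128.75 = 1159/12.
Buyers' price falls by P* − Pb = 238/3 − 883/12 = 5.75; sellers' price rises by Ps − P* = 1159/12 − 238/3 = 17.25.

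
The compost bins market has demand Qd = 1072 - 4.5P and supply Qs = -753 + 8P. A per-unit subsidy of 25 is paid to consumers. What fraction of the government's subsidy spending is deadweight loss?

DWL / government spending = 36/487

Pre-subsidy: 1072 - 4.5P = -753 + 8P gives P* = 146, Q* = 415.
With the rebate, buyers effectively pay Pb = Ps − 25, where Ps is the price sellers receive.
Demand in terms of Ps becomes Qd = 1072 − 4.5(Ps − 25) = 1184.5 - 4.5Ps. Setting this equal to supply: 1184.5 - 4.5Ps = -753 + 8Ps, so Ps = 155.
Buyers pay Pb = 155 − 25 = 130; Q' = -753 + 8·155 = 487.
ΔCS = ½(415 + 487)(146 − 130) = 7216; ΔPS = ½(415 + 487)(155 − 146) = 4059.
Government spending = 25 × 487 = 12175.
DWL = ½ × 25 × (487 − 415) = 900; fraction = 900 / 12175 = 36/487.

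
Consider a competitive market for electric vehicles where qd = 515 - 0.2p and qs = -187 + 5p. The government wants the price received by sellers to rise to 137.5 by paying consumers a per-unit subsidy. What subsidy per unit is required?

Required subsidy s = 65 per unit

At a seller price of 137.5, quantity supplied is -187 + 5·137.5 = 500.5.
Buyers absorb 500.5 only when they pay pb with 515 − 0.2·pb = 500.5, i.e. pb = 72.5.
s = ps − pb = 137.5 − 72.5 = 65.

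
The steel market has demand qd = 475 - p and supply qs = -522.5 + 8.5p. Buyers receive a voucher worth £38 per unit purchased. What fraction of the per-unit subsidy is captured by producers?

Producer share = 2/19

Pre-subsidy: 475 - p = -522.5 + 8.5p gives p* = 105, q* = 370.
With the rebate, buyers effectively pay pb = ps − 38, where ps is the price sellers receive.
Demand in terms of ps becomes qd = 475 − 1(ps − 38) = 513 - ps. Setting this equal to supply: 513 - ps = -522.5 + 8.5ps, so ps = 109.
Buyers pay pb = 109 − 38 = 71; q' = -522.5 + 8.5·109 = 404.
Buyers' price falls by p* − pb = 105 − 71 = 34; sellers' price rises by ps − p* = 109 − 105 = 4.
So producers capture 4/38 = 2/19 of each unit of subsidy.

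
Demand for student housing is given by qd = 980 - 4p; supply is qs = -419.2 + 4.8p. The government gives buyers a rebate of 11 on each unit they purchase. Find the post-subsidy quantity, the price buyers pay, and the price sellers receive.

Pre-subsidy: 980 - 4p = -419.2 + 4.8p gives p* = 159, q* = 344.
With the rebate, buyers effectively pay pb = ps − 11, where ps is the price sellers receive.
Demand in terms of ps becomes qd = 980 − 4(ps − 11) = 1024 - 4ps. Setting this equal to supply: 1024 - 4ps = -419.2 + 4.8ps, so ps = 164.
Buyers pay pb = 164 − 11 = 153; q' = -419.2 + 4.8·164 = 368.

q' = 368; buyers pay 153; sellers receive 164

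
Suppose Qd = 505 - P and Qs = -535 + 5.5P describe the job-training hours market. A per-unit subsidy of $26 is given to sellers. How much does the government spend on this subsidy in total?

Pre-subsidy: 505 - P = -535 + 5.5P gives P* = 160, Q* = 345.
With the subsidy, sellers receive Ps = Pb + 26 for each unit, where Pb is the price buyers pay.
Supply in terms of Pb becomes Qs = -535 + 5.5(Pb + 26) = -392 + 5.5Pb. Setting this equal to demand: 505 - Pb = -392 + 5.5Pb, so Pb = 138.
Sellers receive Ps = 138 + 26 = 164; Q' = 505 − 1·138 = 367.
Government outlay = subsidy × quantity = 26 × 367 = 9542.

Government cost = $9542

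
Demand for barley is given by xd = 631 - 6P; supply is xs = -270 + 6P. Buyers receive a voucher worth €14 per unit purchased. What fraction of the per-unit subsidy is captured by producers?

Pre-subsidy: 631 - 6P = -270 + 6P gives P* = 901/12, x* = 180.5.
With the rebate, buyers effectively pay Pb = Ps − 14, where Ps is the price sellers receive.
Demand in terms of Ps becomes xd = 631 − 6(Ps − 14) = 715 - 6Ps. Setting this equal to supply: 715 - 6Ps = -270 + 6Ps, so Ps = 985/12.
Buyers pay Pb = 985/12 − 14 = 817/12; x' = -270 + 6·(985/12) = 222.5.
Buyers' price falls by P* − Pb = 901/12 − 817/12 = 7; sellers' price rises by Ps − P* = 985/12 − 901/12 = 7.
So producers capture 7/14 = 0.5 of each unit of subsidy.

Producer share = 0.5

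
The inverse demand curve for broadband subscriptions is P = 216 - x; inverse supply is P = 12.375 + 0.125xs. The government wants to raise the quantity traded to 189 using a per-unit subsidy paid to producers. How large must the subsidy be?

At x = 189, from the demand curve buyers pay Pb = 216 − 1·189 = 27; from the supply curve sellers need Ps = 12.375 + 0.125·189 = 36.
The subsidy must fill the gap: s = Ps − Pb = 36 − 27 = 9.

Required subsidy s = 9 per unit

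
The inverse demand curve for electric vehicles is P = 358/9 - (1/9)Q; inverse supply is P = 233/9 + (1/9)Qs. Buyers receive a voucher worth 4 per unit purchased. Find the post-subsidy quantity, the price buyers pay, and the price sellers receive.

Pre-subsidy: 358/9 - (1/9)Q = 233/9 + (1/9)Q gives Q* = 62.5 and P* = 197/6.
With the rebate, buyers effectively pay Pb = Ps − 4, where Ps is the price sellers receive.
On the curves, Pb = 358/9 - (1/9)Q and Ps = 233/9 + (1/9)Q; the wedge Ps − Pb = 4 gives 233/9 + (1/9)Q − (358/9 - (1/9)Q) = 4, so Q' = 80.5.
Then Pb = 358/9 − (1/9)·80.5 = 185/6 and Ps = 233/9 + (1/9)·80.5 = 209/6.

Q' = 80.5; buyers pay 185/6; sellers receive 209/6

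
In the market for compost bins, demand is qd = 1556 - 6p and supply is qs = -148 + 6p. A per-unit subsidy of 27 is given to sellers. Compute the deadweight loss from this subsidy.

Pre-subsidy: 1556 - 6p = -148 + 6p gives p* = 142, q* = 704.
With the subsidy, sellers receive ps = pb + 27 for each unit, where pb is the price buyers pay.
Supply in terms of pb becomes qs = -148 + 6(pb + 27) = 14 + 6pb. Setting this equal to demand: 1556 - 6pb = 14 + 6pb, so pb = 128.5.
Sellers receive ps = 128.5 + 27 = 155.5; q' = 1556 − 6·128.5 = 785.
The subsidy expands output by 785 − 704 = 81 past the efficient level; on those units the gap between marginal cost and willingness to pay runs from 0 up to 27.
DWL = ½ × 27 × 81 = 1093.5.

Deadweight loss = 1093.5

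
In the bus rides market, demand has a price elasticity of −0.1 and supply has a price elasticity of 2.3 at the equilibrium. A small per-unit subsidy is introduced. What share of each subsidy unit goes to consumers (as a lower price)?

For a small subsidy around the equilibrium, the benefit split depends on the relative slopes, which at a point are proportional to the elasticities.
Buyer share = εs/(εs + |εd|) = 2.3/(2.3 + 0.1) = 23/24; seller share = |εd|/(εs + |εd|) = 1/24.

Consumer share = 23/24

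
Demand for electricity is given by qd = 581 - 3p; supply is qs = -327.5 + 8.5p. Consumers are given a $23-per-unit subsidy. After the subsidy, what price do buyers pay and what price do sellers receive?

Buyers pay $62; sellers receive $85

Pre-subsidy: 581 - 3p = -327.5 + 8.5p gives p* = 79, q* = 344.
With the rebate, buyers effectively pay pb = ps − 23, where ps is the price sellers receive.
Demand in terms of ps becomes qd = 581 − 3(ps − 23) = 650 - 3ps. Setting this equal to supply: 650 - 3ps = -327.5 + 8.5ps, so ps = 85.
Buyers pay pb = 85 − 23 = 62; q' = -327.5 + 8.5·85 = 395.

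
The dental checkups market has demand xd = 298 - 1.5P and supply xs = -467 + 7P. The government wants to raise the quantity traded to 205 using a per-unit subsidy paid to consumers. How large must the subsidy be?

Required subsidy s = 34 per unit

At x = 205, invert demand for the buyer price: Pb = (298 − 205)/1.5 = 62; invert supply for the seller price: Ps = (205 − (-467))/7 = 96.
The subsidy must fill the gap: s = Ps − Pb = 96 − 62 = 34.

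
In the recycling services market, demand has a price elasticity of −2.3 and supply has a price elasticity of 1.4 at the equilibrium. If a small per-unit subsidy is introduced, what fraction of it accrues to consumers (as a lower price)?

For a small subsidy around the equilibrium, the benefit split depends on the relative slopes, which at a point are proportional to the elasticities.
Buyer share = εs/(εs + |εd|) = 1.4/(1.4 + 2.3) = 14/37; seller share = |εd|/(εs + |εd|) = 23/37.

Consumer share = 14/37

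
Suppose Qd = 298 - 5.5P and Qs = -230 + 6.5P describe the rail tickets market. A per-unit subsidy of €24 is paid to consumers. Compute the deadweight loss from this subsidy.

Deadweight loss = €858

Pre-subsidy: 298 - 5.5P = -230 + 6.5P gives P* = 44, Q* = 56.
With the rebate, buyers effectively pay Pb = Ps − 24, where Ps is the price sellers receive.
Demand in terms of Ps becomes Qd = 298 − 5.5(Ps − 24) = 430 - 5.5Ps. Setting this equal to supply: 430 - 5.5Ps = -230 + 6.5Ps, so Ps = 55.
Buyers pay Pb = 55 − 24 = 31; Q' = -230 + 6.5·55 = 127.5.
The subsidy expands output by 127.5 − 56 = 71.5 past the efficient level; on those units the gap between marginal cost and willingness to pay runs from 0 up to 24.
DWL = ½ × 24 × 71.5 = 858.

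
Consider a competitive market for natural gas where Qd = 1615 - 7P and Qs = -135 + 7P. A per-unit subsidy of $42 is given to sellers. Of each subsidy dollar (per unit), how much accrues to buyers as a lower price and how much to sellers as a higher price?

Pre-subsidy: 1615 - 7P = -135 + 7P gives P* = 125, Q* = 740.
With the subsidy, sellers receive Ps = Pb + 42 for each unit, where Pb is the price buyers pay.
Supply in terms of Pb becomes Qs = -135 + 7(Pb + 42) = 159 + 7Pb. Setting this equal to demand: 1615 - 7Pb = 159 + 7Pb, so Pb = 104.
Sellers receive Ps = 104 + 42 = 146; Q' = 1615 − 7·104 = 887.
Buyers' price falls by P* − Pb = 125 − 104 = 21; sellers' price rises by Ps − P* = 146 − 125 = 21.

Buyers gain $21 per unit; sellers gain $21 per unit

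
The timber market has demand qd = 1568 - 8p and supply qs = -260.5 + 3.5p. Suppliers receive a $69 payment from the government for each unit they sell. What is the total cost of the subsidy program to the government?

Government cost = $32016

Pre-subsidy: 1568 - 8p = -260.5 + 3.5p gives p* = 159, q* = 296.
With the subsidy, sellers receive ps = pb + 69 for each unit, where pb is the price buyers pay.
Supply in terms of pb becomes qs = -260.5 + 3.5(pb + 69) = -19 + 3.5pb. Setting this equal to demand: 1568 - 8pb = -19 + 3.5pb, so pb = 138.
Sellers receive ps = 138 + 69 = 207; q' = 1568 − 8·138 = 464.
Government outlay = subsidy × quantity = 69 × 464 = 32016.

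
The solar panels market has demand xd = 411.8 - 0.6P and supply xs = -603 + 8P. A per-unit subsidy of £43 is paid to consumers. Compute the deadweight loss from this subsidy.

Pre-subsidy: 411.8 - 0.6P = -603 + 8P gives P* = 118, x* = 341.
With the rebate, buyers effectively pay Pb = Ps − 43, where Ps is the price sellers receive.
Demand in terms of Ps becomes xd = 411.8 − 0.6(Ps − 43) = 437.6 - 0.6Ps. Setting this equal to supply: 437.6 - 0.6Ps = -603 + 8Ps, so Ps = 121.
Buyers pay Pb = 121 − 43 = 78; x' = -603 + 8·121 = 365.
The subsidy expands output by 365 − 341 = 24 past the efficient level; on those units the gap between marginal cost and willingness to pay runs from 0 up to 43.
DWL = ½ × 43 × 24 = 516.

Deadweight loss = £516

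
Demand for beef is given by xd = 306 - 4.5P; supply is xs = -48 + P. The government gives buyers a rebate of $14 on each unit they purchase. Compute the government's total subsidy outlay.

Pre-subsidy: 306 - 4.5P = -48 + P gives P* = 708/11, x* = 180/11.
With the rebate, buyers effectively pay Pb = Ps − 14, where Ps is the price sellers receive.
Demand in terms of Ps becomes xd = 306 − 4.5(Ps − 14) = 369 - 4.5Ps. Setting this equal to supply: 369 - 4.5Ps = -48 + Ps, so Ps = 834/11.
Buyers pay Pb = 834/11 − 14 = 680/11; x' = -48 + 1·(834/11) = 306/11.
Government outlay = subsidy × quantity = 14 × 306/11 = 4284/11.

Government cost = 4284/11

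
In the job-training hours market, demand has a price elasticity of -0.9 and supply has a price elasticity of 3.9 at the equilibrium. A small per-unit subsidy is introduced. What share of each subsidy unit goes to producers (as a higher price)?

Producer share = 0.1875

For a small subsidy around the equilibrium, the benefit split depends on the relative slopes, which at a point are proportional to the elasticities.
Buyer share = εs/(εs + |εd|) = 3.9/(3.9 + 0.9) = 0.8125; seller share = |εd|/(εs + |εd|) = 0.1875.
So producers capture 0.1875 of the subsidy.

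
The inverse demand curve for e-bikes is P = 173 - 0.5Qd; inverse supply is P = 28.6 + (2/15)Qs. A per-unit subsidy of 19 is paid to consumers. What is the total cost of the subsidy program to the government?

Pre-subsidy: 173 - 0.5Q = 28.6 + (2/15)Q gives Q* = 228 and P* = 59.
With the rebate, buyers effectively pay Pb = Ps − 19, where Ps is the price sellers receive.
On the curves, Pb = 173 - 0.5Q and Ps = 28.6 + (2/15)Q; the wedge Ps − Pb = 19 gives 28.6 + (2/15)Q − (173 - 0.5Q) = 19, so Q' = 258.
Then Pb = 173 − 0.5·258 = 44 and Ps = 28.6 + (2/15)·258 = 63.
Government outlay = subsidy × quantity = 19 × 258 = 4902.

Government cost = 4902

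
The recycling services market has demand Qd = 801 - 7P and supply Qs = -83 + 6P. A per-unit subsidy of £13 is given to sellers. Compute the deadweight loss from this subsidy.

Deadweight loss = £273

Pre-subsidy: 801 - 7P = -83 + 6P gives P* = 68, Q* = 325.
With the subsidy, sellers receive Ps = Pb + 13 for each unit, where Pb is the price buyers pay.
Supply in terms of Pb becomes Qs = -83 + 6(Pb + 13) = -5 + 6Pb. Setting this equal to demand: 801 - 7Pb = -5 + 6Pb, so Pb = 62.
Sellers receive Ps = 62 + 13 = 75; Q' = 801 − 7·62 = 367.
The subsidy expands output by 367 − 325 = 42 past the efficient level; on those units the gap between marginal cost and willingness to pay runs from 0 up to 13.
DWL = ½ × 13 × 42 = 273.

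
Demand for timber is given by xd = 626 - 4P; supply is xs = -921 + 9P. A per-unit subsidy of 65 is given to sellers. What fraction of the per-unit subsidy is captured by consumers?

Pre-subsidy: 626 - 4P = -921 + 9P gives P* = 119, x* = 150.
With the subsidy, sellers receive Ps = Pb + 65 for each unit, where Pb is the price buyers pay.
Supply in terms of Pb becomes xs = -921 + 9(Pb + 65) = -336 + 9Pb. Setting this equal to demand: 626 - 4Pb = -336 + 9Pb, so Pb = 74.
Sellers receive Ps = 74 + 65 = 139; x' = 626 − 4·74 = 330.
Buyers' price falls by P* − Pb = 119 − 74 = 45; sellers' price rises by Ps − P* = 139 − 119 = 20.
So consumers capture 45/65 = 9/13 of each unit of subsidy.

Consumer share = 9/13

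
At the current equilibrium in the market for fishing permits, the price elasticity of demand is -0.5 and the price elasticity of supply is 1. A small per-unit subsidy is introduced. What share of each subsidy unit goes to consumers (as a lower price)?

For a small subsidy around the equilibrium, the benefit split depends on the relative slopes, which at a point are proportional to the elasticities.
Buyer share = εs/(εs + |εd|) = 1/(1 + 0.5) = 2/3; seller share = |εd|/(εs + |εd|) = 1/3.

Consumer share = 2/3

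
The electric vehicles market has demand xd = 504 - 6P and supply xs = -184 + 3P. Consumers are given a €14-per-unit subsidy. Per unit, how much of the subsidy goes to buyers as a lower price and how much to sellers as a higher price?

Pre-subsidy: 504 - 6P = -184 + 3P gives P* = 688/9, x* = 136/3.
With the rebate, buyers effectively pay Pb = Ps − 14, where Ps is the price sellers receive.
Demand in terms of Ps becomes xd = 504 − 6(Ps − 14) = 588 - 6Ps. Setting this equal to supply: 588 - 6Ps = -184 + 3Ps, so Ps = 772/9.
Buyers pay Pb = 772/9 − 14 = 646/9; x' = -184 + 3·(772/9) = 220/3.
Buyers' price falls by P* − Pb = 688/9 − 646/9 = 14/3; sellers' price rises by Ps − P* = 772/9 − 688/9 = 28/3.

Buyers gain 14/3 per unit; sellers gain 28/3 per unit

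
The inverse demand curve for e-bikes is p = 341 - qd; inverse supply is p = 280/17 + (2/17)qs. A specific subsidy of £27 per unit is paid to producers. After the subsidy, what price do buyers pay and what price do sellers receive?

Buyers pay 503/19; sellers receive 1016/19

Pre-subsidy: 341 - q = 280/17 + (2/17)q gives q* = 5517/19 and p* = 962/19.
With the subsidy, sellers receive ps = pb + 27 for each unit, where pb is the price buyers pay.
On the curves, pb = 341 - q and ps = 280/17 + (2/17)q; the wedge ps − pb = 27 gives 280/17 + (2/17)q − (341 - q) = 27, so q' = 5976/19.
Then pb = 341 − 1·(5976/19) = 503/19 and ps = 280/17 + (2/17)·(5976/19) = 1016/19.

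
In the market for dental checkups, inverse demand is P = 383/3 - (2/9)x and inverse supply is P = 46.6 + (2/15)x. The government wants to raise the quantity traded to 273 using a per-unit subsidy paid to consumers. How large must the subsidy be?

Required subsidy s = 16 per unit

At x = 273, from the demand curve buyers pay Pb = 383/3 − (2/9)·273 = 67; from the supply curve sellers need Ps = 46.6 + (2/15)·273 = 83.
The subsidy must fill the gap: s = Ps − Pb = 83 − 67 = 16.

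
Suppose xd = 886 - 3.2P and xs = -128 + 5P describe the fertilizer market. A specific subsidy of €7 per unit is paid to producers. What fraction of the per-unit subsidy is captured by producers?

Pre-subsidy: 886 - 3.2P = -128 + 5P gives P* = 5070/41, x* = 20102/41.
With the subsidy, sellers receive Ps = Pb + 7 for each unit, where Pb is the price buyers pay.
Supply in terms of Pb becomes xs = -128 + 5(Pb + 7) = -93 + 5Pb. Setting this equal to demand: 886 - 3.2Pb = -93 + 5Pb, so Pb = 4895/41.
Sellers receive Ps = 4895/41 + 7 = 5182/41; x' = 886 − 3.2·(4895/41) = 20662/41.
Buyers' price falls by P* − Pb = 5070/41 − 4895/41 = 175/41; sellers' price rises by Ps − P* = 5182/41 − 5070/41 = 112/41.
So producers capture (112/41)/7 = 16/41 of each unit of subsidy.

Producer share = 16/41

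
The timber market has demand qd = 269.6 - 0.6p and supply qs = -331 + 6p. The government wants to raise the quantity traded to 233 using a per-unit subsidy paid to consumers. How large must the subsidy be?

Required subsidy s = 33 per unit

At q = 233, invert demand for the buyer price: pb = (269.6 − 233)/0.6 = 61; invert supply for the seller price: ps = (233 − (-331))/6 = 94.
The subsidy must fill the gap: s = ps − pb = 94 − 61 = 33.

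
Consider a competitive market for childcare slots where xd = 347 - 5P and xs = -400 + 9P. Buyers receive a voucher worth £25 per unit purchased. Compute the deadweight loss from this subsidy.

Pre-subsidy: 347 - 5P = -400 + 9P gives P* = 747/14, x* = 1123/14.
With the rebate, buyers effectively pay Pb = Ps − 25, where Ps is the price sellers receive.
Demand in terms of Ps becomes xd = 347 − 5(Ps − 25) = 472 - 5Ps. Setting this equal to supply: 472 - 5Ps = -400 + 9Ps, so Ps = 436/7.
Buyers pay Pb = 436/7 − 25 = 261/7; x' = -400 + 9·(436/7) = 1124/7.
The subsidy expands output by 1124/7 − 1123/14 = 1125/14 past the efficient level; on those units the gap between marginal cost and willingness to pay runs from 0 up to 25.
DWL = ½ × 25 × 1125/14 = 28125/28.

Deadweight loss = 28125/28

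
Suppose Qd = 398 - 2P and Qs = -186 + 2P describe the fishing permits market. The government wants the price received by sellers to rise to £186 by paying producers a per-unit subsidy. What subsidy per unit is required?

Required subsidy s = £80 per unit

At a seller price of 186, quantity supplied is -186 + 2·186 = 186.
Buyers absorb 186 only when they pay Pb with 398 − 2·Pb = 186, i.e. Pb = 106.
s = Ps − Pb = 186 − 106 = 80.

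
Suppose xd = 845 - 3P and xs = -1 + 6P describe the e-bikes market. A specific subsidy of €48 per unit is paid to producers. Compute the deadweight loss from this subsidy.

Deadweight loss = €2304

Pre-subsidy: 845 - 3P = -1 + 6P gives P* = 94, x* = 563.
With the subsidy, sellers receive Ps = Pb + 48 for each unit, where Pb is the price buyers pay.
Supply in terms of Pb becomes xs = -1 + 6(Pb + 48) = 287 + 6Pb. Setting this equal to demand: 845 - 3Pb = 287 + 6Pb, so Pb = 62.
Sellers receive Ps = 62 + 48 = 110; x' = 845 − 3·62 = 659.
The subsidy expands output by 659 − 563 = 96 past the efficient level; on those units the gap between marginal cost and willingness to pay runs from 0 up to 48.
DWL = ½ × 48 × 96 = 2304.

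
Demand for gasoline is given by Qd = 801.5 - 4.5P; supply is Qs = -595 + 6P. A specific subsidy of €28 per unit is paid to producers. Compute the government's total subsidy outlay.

Government cost = €7700

Pre-subsidy: 801.5 - 4.5P = -595 + 6P gives P* = 133, Q* = 203.
With the subsidy, sellers receive Ps = Pb + 28 for each unit, where Pb is the price buyers pay.
Supply in terms of Pb becomes Qs = -595 + 6(Pb + 28) = -427 + 6Pb. Setting this equal to demand: 801.5 - 4.5Pb = -427 + 6Pb, so Pb = 117.
Sellers receive Ps = 117 + 28 = 145; Q' = 801.5 − 4.5·117 = 275.
Government outlay = subsidy × quantity = 28 × 275 = 7700.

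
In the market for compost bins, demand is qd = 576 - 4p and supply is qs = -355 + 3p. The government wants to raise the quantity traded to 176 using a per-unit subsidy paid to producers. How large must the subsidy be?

Required subsidy s = 77 per unit

At q = 176, invert demand for the buyer price: pb = (576 − 176)/4 = 100; invert supply for the seller price: ps = (176 − (-355))/3 = 177.
The subsidy must fill the gap: s = ps − pb = 177 − 100 = 77.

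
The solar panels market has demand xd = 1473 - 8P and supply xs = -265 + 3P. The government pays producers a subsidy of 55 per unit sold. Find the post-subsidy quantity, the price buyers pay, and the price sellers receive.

x' = 329; buyers pay 143; sellers receive 198

Pre-subsidy: 1473 - 8P = -265 + 3P gives P* = 158, x* = 209.
With the subsidy, sellers receive Ps = Pb + 55 for each unit, where Pb is the price buyers pay.
Supply in terms of Pb becomes xs = -265 + 3(Pb + 55) = -100 + 3Pb. Setting this equal to demand: 1473 - 8Pb = -100 + 3Pb, so Pb = 143.
Sellers receive Ps = 143 + 55 = 198; x' = 1473 − 8·143 = 329.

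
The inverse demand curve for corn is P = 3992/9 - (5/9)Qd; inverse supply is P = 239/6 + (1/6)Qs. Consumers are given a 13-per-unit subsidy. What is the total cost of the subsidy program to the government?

Government cost = 7501

Pre-subsidy: 3992/9 - (5/9)Q = 239/6 + (1/6)Q gives Q* = 559 and P* = 133.
With the rebate, buyers effectively pay Pb = Ps − 13, where Ps is the price sellers receive.
On the curves, Pb = 3992/9 - (5/9)Q and Ps = 239/6 + (1/6)Q; the wedge Ps − Pb = 13 gives 239/6 + (1/6)Q − (3992/9 - (5/9)Q) = 13, so Q' = 577.
Then Pb = 3992/9 − (5/9)·577 = 123 and Ps = 239/6 + (1/6)·577 = 136.
Government outlay = subsidy × quantity = 13 × 577 = 7501.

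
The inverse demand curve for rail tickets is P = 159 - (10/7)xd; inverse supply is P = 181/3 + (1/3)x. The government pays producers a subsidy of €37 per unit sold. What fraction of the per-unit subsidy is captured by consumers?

Pre-subsidy: 159 - (10/7)x = 181/3 + (1/3)x gives x* = 56 and P* = 79.
With the subsidy, sellers receive Ps = Pb + 37 for each unit, where Pb is the price buyers pay.
On the curves, Pb = 159 - (10/7)x and Ps = 181/3 + (1/3)x; the wedge Ps − Pb = 37 gives 181/3 + (1/3)x − (159 - (10/7)x) = 37, so x' = 77.
Then Pb = 159 − (10/7)·77 = 49 and Ps = 181/3 + (1/3)·77 = 86.
Buyers' price falls by P* − Pb = 79 − 49 = 30; sellers' price rises by Ps − P* = 86 − 79 = 7.
So consumers capture 30/37 = 30/37 of each unit of subsidy.

Consumer share = 30/37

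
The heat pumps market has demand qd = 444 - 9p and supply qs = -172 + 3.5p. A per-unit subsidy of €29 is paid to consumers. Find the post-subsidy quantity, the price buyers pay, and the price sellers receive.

Pre-subsidy: 444 - 9p = -172 + 3.5p gives p* = 49.28, q* = 0.48.
With the rebate, buyers effectively pay pb = ps − 29, where ps is the price sellers receive.
Demand in terms of ps becomes qd = 444 − 9(ps − 29) = 705 - 9ps. Setting this equal to supply: 705 - 9ps = -172 + 3.5ps, so ps = 70.16.
Buyers pay pb = 70.16 − 29 = 41.16; q' = -172 + 3.5·70.16 = 73.56.

q' = 73.56; buyers pay €41.16; sellers receive €70.16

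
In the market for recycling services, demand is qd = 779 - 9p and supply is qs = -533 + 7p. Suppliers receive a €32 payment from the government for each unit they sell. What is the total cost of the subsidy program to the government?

Pre-subsidy: 779 - 9p = -533 + 7p gives p* = 82, q* = 41.
With the subsidy, sellers receive ps = pb + 32 for each unit, where pb is the price buyers pay.
Supply in terms of pb becomes qs = -533 + 7(pb + 32) = -309 + 7pb. Setting this equal to demand: 779 - 9pb = -309 + 7pb, so pb = 68.
Sellers receive ps = 68 + 32 = 100; q' = 779 − 9·68 = 167.
Government outlay = subsidy × quantity = 32 × 167 = 5344.

Government cost = €5344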